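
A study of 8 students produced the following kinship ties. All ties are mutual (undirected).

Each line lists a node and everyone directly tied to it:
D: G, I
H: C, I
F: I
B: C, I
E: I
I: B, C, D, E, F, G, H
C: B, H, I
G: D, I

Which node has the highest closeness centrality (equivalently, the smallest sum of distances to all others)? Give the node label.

Farness (sum of distances to all others) for each node — B:12, C:11, D:12, E:13, F:13, G:12, H:12, I:7.
The smallest farness is 7, for I, so I has the highest closeness.

I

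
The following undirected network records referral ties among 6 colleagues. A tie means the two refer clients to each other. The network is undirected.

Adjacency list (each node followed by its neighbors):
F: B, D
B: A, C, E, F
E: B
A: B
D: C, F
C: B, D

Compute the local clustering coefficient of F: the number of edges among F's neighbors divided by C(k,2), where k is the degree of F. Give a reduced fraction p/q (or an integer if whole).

0

F's neighbors: B and D (k = 2).
Possible neighbor pairs: C(2,2) = 1. Edges among them: none → e = 0.
Clustering(F) = 0/1.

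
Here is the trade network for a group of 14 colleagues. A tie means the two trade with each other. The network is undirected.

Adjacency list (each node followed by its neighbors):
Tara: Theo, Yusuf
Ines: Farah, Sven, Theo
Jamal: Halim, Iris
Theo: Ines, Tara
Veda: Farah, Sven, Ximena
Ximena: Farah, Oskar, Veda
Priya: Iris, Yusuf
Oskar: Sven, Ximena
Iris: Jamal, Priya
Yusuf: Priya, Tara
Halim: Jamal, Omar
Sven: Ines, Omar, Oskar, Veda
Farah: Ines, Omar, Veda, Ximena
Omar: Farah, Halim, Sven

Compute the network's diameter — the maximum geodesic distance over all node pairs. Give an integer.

Eccentricity of each node (its greatest distance to any other): Farah:5, Halim:5, Ines:5, Iris:5, Jamal:5, Omar:5, Oskar:6, Priya:6, Sven:5, Tara:5, Theo:5, Veda:6, Ximena:6, Yusuf:5.
The maximum eccentricity is 6, realized for instance by the pair Veda–Priya via Veda – Farah – Omar – Halim – Jamal – Iris – Priya. So the diameter is 6.

6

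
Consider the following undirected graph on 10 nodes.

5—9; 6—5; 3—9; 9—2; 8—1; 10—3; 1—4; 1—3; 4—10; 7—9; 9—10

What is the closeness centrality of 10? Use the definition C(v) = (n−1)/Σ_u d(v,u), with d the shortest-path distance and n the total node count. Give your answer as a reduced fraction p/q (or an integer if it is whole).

9/17

Distances from 10: 1:2, 2:2, 3:1, 4:1, 5:2, 6:3, 7:2, 8:3, 9:1. Sum = 17.
n = 10, so closeness = 9/17.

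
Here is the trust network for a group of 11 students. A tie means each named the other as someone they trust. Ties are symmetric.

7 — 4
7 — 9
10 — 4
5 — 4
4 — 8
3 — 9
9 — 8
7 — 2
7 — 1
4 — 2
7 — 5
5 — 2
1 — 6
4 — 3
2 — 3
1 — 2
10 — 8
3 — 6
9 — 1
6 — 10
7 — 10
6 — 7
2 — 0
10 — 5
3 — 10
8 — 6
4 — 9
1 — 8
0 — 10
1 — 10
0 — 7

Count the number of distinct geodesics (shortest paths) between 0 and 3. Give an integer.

2

The shortest distance is 2. The length-2 paths are: 0–10–3; 0–2–3.
That gives 2 distinct shortest paths.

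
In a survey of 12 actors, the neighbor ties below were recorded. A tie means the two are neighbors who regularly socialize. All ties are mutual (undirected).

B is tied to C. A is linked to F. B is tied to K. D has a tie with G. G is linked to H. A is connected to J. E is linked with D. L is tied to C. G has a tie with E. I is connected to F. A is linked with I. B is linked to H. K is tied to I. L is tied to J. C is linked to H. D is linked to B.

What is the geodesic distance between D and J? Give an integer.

4

One shortest route is D – B – C – L – J, which uses 4 edges, and at distance 3 from D we only reach {I, L}, which does not include J. So d(D,J) = 4.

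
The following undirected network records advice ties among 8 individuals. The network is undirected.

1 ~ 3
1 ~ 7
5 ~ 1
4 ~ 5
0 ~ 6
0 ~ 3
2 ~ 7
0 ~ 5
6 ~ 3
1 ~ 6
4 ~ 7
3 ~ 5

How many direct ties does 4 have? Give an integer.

4 is directly tied to 5 and 7. That is 2 neighbors, so the degree of 4 is 2.

2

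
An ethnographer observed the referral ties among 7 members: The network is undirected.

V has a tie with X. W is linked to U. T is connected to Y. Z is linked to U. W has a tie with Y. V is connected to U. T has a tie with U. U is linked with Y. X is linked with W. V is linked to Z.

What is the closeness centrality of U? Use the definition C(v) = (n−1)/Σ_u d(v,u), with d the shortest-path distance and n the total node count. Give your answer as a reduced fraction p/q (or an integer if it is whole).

Distances from U: T:1, V:1, W:1, X:2, Y:1, Z:1. Sum = 7.
n = 7, so closeness = 6/7.

6/7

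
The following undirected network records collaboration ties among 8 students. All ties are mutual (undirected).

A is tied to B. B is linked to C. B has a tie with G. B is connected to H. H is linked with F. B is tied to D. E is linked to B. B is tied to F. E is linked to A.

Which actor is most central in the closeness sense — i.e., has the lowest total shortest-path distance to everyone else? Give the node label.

B

Farness (sum of distances to all others) for each node — A:12, B:7, C:13, D:13, E:12, F:12, G:13, H:12.
The smallest farness is 7, for B, so B has the highest closeness.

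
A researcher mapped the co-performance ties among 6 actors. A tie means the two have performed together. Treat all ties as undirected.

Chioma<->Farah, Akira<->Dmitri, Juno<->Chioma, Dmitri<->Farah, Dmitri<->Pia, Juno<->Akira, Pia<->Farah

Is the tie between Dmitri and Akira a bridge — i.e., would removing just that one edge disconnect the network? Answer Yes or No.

Even without that edge, Dmitri still reaches Akira via Dmitri – Farah – Chioma – Juno – Akira, so the network stays connected. Not a bridge.

No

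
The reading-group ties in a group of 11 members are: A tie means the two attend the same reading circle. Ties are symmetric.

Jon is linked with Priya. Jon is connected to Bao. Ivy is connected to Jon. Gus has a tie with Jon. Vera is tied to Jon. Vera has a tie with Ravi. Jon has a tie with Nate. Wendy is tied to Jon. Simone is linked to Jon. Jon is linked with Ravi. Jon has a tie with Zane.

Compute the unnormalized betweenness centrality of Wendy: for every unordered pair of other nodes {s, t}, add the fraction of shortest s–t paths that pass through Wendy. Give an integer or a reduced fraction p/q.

No shortest path between any pair of other nodes passes through Wendy.
Summing the contributions gives betweenness(Wendy) = 0.

0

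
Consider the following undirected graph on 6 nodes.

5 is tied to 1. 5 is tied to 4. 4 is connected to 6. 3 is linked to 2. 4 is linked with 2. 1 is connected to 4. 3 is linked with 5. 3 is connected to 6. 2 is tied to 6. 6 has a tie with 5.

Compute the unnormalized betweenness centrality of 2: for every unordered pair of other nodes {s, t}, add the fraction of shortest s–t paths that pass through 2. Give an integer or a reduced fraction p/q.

1/3

Pairs whose geodesics pass through 2 — 3–4: 1/3.
All other pairs contribute 0.
Summing the contributions gives betweenness(2) = 1/3.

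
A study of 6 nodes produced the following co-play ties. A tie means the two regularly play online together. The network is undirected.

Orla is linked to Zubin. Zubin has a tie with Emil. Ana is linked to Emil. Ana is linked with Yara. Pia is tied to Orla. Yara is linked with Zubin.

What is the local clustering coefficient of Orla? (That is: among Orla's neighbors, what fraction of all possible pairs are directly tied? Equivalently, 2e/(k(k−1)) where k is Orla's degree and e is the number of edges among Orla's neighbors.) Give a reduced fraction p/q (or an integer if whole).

0

Orla's neighbors: Pia and Zubin (k = 2).
Possible neighbor pairs: C(2,2) = 1. Edges among them: none → e = 0.
Clustering(Orla) = 0/1.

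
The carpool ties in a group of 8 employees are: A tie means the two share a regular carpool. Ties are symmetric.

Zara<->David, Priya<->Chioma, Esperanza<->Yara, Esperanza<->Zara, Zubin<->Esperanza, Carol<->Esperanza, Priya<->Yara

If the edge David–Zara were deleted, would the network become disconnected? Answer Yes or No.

Yes

Without the David–Zara edge there is no alternate route between David and Zara, so the network disconnects. It is a bridge.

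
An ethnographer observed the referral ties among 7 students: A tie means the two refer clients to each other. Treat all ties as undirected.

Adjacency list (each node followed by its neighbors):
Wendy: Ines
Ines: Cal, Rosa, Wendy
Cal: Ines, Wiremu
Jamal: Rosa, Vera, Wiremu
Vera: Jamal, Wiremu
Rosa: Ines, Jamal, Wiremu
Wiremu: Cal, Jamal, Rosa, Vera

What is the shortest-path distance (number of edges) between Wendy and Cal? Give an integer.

2

One shortest route is Wendy – Ines – Cal, which uses 2 edges, and Wendy and Cal are not directly tied, so nothing shorter exists. So d(Wendy,Cal) = 2.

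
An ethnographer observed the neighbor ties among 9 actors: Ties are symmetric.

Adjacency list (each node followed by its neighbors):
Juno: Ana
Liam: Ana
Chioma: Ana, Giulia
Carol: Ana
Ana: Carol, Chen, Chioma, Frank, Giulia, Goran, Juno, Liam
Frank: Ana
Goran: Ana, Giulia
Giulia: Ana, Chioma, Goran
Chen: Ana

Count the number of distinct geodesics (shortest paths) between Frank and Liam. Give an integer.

1

The shortest distance is 2, and the only length-2 path is Frank–Ana–Liam. So there is exactly 1 shortest path.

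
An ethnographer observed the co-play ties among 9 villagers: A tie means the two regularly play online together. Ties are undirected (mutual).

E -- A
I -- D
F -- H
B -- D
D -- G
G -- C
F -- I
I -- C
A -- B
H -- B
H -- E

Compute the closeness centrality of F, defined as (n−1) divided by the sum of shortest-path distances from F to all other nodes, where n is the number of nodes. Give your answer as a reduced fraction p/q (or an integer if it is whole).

Distances from F: A:3, B:2, C:2, D:2, E:2, G:3, H:1, I:1. Sum = 16.
n = 9, so closeness = 8/16 = 1/2.

1/2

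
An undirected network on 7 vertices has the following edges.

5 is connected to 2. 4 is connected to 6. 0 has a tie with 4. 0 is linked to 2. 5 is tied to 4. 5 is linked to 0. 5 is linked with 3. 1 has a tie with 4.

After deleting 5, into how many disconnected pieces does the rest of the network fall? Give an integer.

Without 5, the remaining ties split the others into: {0, 1, 2, 4, 6}; {3}.
That's 2 separate components.

2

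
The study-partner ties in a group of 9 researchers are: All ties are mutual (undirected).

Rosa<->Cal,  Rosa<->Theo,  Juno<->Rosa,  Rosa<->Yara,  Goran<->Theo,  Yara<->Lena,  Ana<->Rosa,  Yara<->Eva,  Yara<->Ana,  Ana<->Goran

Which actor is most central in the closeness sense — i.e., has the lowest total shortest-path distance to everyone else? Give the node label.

Rosa

Farness (sum of distances to all others) for each node — Ana:13, Cal:18, Eva:19, Goran:18, Juno:18, Lena:19, Rosa:11, Theo:16, Yara:12.
The smallest farness is 11, for Rosa, so Rosa has the highest closeness.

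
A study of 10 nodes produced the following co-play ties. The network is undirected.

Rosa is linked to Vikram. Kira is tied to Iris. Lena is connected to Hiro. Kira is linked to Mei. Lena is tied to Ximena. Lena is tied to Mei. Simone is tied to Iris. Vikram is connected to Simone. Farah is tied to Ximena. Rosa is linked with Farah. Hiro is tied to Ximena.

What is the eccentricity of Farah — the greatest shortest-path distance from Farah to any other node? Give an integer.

Distances from Farah: Hiro:2, Iris:4, Kira:4, Lena:2, Mei:3, Rosa:1, Simone:3, Vikram:2, Ximena:1.
The largest is 4 (to Kira and Iris), so the eccentricity of Farah is 4.

4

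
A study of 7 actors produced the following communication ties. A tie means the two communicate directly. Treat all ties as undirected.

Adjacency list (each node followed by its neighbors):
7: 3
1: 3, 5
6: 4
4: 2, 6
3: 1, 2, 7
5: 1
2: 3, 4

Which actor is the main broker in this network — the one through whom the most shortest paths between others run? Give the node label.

Unnormalized betweenness of each node: 1:5, 2:8, 3:11, 4:5, 5:0, 6:0, 7:0.
3 has the largest value, 11, making it the main broker — the node through which the most shortest paths run.

3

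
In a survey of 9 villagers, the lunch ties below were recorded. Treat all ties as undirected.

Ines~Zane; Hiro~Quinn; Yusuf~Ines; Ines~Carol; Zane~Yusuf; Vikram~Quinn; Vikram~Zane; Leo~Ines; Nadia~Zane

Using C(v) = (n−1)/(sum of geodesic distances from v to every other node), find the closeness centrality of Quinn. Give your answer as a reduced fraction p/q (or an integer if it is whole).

Distances from Quinn: Carol:4, Hiro:1, Ines:3, Leo:4, Nadia:3, Vikram:1, Yusuf:3, Zane:2. Sum = 21.
n = 9, so closeness = 8/21.

8/21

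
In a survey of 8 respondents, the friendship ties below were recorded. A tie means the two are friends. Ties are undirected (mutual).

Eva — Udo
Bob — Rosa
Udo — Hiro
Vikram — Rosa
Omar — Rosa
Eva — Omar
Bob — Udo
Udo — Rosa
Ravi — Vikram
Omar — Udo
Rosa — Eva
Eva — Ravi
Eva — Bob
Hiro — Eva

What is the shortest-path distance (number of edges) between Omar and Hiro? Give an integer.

2

One shortest route is Omar – Udo – Hiro, which uses 2 edges, and Omar and Hiro are not directly tied, so nothing shorter exists. So d(Omar,Hiro) = 2.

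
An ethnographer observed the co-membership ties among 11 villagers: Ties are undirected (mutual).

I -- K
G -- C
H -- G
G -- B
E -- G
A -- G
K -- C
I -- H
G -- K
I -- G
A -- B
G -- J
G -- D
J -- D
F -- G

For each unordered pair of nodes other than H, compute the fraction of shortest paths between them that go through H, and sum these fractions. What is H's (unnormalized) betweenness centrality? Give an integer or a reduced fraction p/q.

No shortest path between any pair of other nodes passes through H.
Summing the contributions gives betweenness(H) = 0.

0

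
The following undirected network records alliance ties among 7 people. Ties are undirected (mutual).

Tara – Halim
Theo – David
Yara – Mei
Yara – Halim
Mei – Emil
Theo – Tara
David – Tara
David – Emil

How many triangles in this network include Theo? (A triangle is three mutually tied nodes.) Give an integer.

1

Theo's neighbors: David and Tara.
Neighbor pairs that are themselves tied: Theo–David–Tara. Each forms one triangle with Theo, for 1 in total.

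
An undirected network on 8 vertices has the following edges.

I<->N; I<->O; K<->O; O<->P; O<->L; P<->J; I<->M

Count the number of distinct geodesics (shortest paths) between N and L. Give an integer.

The shortest distance is 3, and the only length-3 path is N–I–O–L. So there is exactly 1 shortest path.

1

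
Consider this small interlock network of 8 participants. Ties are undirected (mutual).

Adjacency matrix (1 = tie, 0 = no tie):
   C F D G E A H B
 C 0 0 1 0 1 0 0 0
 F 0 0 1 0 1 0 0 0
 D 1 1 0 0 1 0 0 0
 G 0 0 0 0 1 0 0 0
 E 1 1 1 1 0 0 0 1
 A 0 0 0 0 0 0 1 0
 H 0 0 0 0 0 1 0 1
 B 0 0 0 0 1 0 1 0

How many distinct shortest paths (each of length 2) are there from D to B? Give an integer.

The shortest distance is 2, and the only length-2 path is D–E–B. So there is exactly 1 shortest path.

1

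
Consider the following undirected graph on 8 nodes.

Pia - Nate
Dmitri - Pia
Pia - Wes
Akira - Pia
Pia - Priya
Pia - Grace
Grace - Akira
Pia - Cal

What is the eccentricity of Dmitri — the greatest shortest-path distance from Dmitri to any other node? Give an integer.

Distances from Dmitri: Akira:2, Cal:2, Grace:2, Nate:2, Pia:1, Priya:2, Wes:2.
The largest is 2 (to Grace, Priya, Akira, Cal, Wes, and Nate), so the eccentricity of Dmitri is 2.

2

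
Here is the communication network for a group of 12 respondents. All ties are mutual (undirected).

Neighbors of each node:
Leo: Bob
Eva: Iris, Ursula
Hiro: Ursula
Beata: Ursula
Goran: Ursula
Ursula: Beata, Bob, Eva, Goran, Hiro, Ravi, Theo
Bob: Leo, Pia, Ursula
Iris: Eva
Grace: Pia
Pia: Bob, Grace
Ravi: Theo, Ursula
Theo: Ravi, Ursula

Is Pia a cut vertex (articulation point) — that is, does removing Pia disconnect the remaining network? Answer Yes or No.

Yes

Removing Pia leaves {Beata, Bob, Eva, Goran, Hiro, Iris, Leo, Ravi, Theo, and Ursula} with no path to {Grace}, so the network splits into 2 components. Pia is a cut vertex.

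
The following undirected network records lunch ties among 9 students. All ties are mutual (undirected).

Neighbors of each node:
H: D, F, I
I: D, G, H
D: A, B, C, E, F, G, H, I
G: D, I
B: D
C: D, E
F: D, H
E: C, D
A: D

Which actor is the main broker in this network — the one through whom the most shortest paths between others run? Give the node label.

Unnormalized betweenness of each node: A:0, B:0, C:0, D:23, E:0, F:0, G:0, H:1/2, I:1/2.
D has the largest value, 23, making it the main broker — the node through which the most shortest paths run.

D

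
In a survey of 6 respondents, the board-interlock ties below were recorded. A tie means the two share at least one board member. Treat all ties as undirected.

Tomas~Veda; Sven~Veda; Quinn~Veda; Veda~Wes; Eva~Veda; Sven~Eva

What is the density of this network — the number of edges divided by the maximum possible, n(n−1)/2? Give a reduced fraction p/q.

2/5

There are 6 edges and 6 nodes, so the maximum possible is C(6,2) = 15.
Density = 6/15 = 2/5.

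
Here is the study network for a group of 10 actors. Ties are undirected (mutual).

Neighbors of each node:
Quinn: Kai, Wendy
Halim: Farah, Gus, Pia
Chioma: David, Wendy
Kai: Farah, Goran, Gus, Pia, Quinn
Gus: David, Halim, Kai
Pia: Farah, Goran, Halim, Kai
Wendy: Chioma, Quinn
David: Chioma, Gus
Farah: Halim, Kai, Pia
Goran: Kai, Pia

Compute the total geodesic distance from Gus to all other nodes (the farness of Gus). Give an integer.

16

Distances from Gus: Chioma:2, David:1, Farah:2, Goran:2, Halim:1, Kai:1, Pia:2, Quinn:2, Wendy:3.
Sum = 2 + 1 + 2 + 2 + 1 + 1 + 2 + 2 + 3 = 16.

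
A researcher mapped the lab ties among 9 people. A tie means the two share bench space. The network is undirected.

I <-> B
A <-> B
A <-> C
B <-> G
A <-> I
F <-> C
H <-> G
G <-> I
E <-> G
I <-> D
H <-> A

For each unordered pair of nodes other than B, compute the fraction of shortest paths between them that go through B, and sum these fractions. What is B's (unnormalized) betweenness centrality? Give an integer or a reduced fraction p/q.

Pairs whose geodesics pass through B — A–E: 1/3; A–G: 1/3; E–F: 1/3; E–C: 1/3; F–G: 1/3; C–G: 1/3.
All other pairs contribute 0.
Summing the contributions gives betweenness(B) = 2.

2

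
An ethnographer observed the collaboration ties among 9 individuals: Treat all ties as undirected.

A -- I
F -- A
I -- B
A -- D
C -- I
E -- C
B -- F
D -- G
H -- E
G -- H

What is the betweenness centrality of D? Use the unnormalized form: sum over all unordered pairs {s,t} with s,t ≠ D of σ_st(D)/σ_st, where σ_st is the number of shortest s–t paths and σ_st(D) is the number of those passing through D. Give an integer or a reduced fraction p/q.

Pairs whose geodesics pass through D — H–A: 1; H–F: 1; G–A: 1; G–F: 1; G–B: 2/2; G–I: 1.
All other pairs contribute 0.
Summing the contributions gives betweenness(D) = 6.

6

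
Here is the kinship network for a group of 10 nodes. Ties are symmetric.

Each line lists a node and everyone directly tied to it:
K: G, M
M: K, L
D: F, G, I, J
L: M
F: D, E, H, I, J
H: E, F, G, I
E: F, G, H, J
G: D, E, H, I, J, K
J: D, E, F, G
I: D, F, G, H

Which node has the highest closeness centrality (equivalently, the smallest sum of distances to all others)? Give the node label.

Farness (sum of distances to all others) for each node — D:17, E:17, F:19, G:13, H:17, I:17, J:17, K:17, L:31, M:23.
The smallest farness is 13, for G, so G has the highest closeness.

G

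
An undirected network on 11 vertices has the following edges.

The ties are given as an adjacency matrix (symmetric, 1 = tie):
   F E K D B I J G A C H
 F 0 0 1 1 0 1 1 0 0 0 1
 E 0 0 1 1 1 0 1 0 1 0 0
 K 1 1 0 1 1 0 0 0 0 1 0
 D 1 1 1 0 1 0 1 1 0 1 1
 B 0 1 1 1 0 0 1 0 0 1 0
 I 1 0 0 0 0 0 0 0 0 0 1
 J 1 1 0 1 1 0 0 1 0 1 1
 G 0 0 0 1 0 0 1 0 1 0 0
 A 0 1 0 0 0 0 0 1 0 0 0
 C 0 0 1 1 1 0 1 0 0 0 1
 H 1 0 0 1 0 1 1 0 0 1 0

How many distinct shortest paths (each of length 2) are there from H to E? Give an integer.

The shortest distance is 2. The length-2 paths are: H–D–E; H–J–E.
That gives 2 distinct shortest paths.

2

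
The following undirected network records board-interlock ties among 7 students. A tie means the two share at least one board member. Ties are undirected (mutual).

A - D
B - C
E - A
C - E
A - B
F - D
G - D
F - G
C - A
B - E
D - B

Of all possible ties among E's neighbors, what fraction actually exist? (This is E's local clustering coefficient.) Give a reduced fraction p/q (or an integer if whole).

1

E's neighbors: A, B, and C (k = 3).
Possible neighbor pairs: C(3,2) = 3. Edges among them: A–B, A–C, B–C → e = 3.
Clustering(E) = 3/3 = 1.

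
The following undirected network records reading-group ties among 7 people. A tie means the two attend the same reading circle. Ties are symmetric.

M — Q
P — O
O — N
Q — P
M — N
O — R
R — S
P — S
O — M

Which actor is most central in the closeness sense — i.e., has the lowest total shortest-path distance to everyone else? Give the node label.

Farness (sum of distances to all others) for each node — M:10, N:11, O:8, P:9, Q:11, R:11, S:12.
The smallest farness is 8, for O, so O has the highest closeness.

O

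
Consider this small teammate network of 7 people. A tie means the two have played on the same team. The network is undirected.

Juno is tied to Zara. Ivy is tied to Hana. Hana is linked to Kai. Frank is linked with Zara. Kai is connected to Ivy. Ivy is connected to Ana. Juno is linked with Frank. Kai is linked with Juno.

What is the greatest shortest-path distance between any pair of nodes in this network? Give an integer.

Eccentricity of each node (its greatest distance to any other): Ana:4, Frank:4, Hana:3, Ivy:3, Juno:3, Kai:2, Zara:4.
The maximum eccentricity is 4, realized for instance by the pair Ana–Frank via Ana – Ivy – Kai – Juno – Frank. So the diameter is 4.

4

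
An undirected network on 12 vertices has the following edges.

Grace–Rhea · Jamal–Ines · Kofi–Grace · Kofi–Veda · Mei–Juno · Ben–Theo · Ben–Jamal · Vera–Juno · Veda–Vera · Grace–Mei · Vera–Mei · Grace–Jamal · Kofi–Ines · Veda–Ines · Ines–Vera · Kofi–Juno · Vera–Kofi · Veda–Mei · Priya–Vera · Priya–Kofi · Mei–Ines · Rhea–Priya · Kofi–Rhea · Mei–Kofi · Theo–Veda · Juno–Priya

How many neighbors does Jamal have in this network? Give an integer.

3

Jamal is directly tied to Ben, Grace, and Ines. That is 3 neighbors, so the degree of Jamal is 3.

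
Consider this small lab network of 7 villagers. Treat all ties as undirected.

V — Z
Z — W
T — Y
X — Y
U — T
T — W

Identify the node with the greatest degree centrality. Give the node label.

T

Degrees — T:3, U:1, V:1, W:2, X:1, Y:2, Z:2.
The maximum is 3, attained only by T.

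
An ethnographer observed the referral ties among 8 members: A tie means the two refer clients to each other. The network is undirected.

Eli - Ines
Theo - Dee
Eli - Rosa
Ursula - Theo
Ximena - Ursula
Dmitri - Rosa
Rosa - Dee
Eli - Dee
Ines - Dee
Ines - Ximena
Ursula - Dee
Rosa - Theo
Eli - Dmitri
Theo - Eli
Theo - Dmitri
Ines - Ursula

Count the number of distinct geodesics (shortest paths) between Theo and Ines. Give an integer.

The shortest distance is 2. The length-2 paths are: Theo–Eli–Ines; Theo–Ursula–Ines; Theo–Dee–Ines.
That gives 3 distinct shortest paths.

3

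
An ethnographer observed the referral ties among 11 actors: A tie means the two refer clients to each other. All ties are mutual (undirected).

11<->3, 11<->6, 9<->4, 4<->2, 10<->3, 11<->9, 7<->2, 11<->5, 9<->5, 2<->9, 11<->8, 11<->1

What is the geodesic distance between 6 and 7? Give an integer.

One shortest route is 6 – 11 – 9 – 2 – 7, which uses 4 edges, and at distance 3 from 6 we only reach {2, 4, 10}, which does not include 7. So d(6,7) = 4.

4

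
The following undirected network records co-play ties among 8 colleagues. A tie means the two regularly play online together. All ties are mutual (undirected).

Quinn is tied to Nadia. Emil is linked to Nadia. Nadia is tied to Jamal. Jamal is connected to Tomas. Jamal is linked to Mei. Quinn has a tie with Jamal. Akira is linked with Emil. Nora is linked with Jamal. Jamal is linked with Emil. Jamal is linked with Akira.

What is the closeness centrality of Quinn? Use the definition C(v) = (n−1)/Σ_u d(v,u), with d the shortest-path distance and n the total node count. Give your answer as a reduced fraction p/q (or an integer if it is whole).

Distances from Quinn: Akira:2, Emil:2, Jamal:1, Mei:2, Nadia:1, Nora:2, Tomas:2. Sum = 12.
n = 8, so closeness = 7/12.

7/12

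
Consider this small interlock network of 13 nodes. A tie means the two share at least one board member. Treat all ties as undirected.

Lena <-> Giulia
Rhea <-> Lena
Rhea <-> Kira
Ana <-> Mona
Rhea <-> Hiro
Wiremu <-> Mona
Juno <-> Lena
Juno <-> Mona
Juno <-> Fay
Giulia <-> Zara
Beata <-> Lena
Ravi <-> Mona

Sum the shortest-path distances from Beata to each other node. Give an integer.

34

Distances from Beata: Ana:4, Fay:3, Giulia:2, Hiro:3, Juno:2, Kira:3, Lena:1, Mona:3, Ravi:4, Rhea:2, Wiremu:4, Zara:3.
Sum = 4 + 3 + 2 + 3 + 2 + 3 + 1 + 3 + 4 + 2 + 4 + 3 = 34.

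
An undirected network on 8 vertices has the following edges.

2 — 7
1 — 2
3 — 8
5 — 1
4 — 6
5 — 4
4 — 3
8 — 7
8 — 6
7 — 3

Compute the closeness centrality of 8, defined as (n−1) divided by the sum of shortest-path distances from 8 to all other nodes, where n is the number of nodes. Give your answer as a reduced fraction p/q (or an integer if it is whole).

Distances from 8: 1:3, 2:2, 3:1, 4:2, 5:3, 6:1, 7:1. Sum = 13.
n = 8, so closeness = 7/13.

7/13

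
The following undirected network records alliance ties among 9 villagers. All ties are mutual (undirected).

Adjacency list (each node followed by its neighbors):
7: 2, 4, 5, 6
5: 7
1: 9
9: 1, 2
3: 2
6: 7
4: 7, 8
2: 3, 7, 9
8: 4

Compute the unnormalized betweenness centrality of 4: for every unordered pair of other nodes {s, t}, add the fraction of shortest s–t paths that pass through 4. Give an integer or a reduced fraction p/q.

7

Pairs whose geodesics pass through 4 — 2–8: 1; 8–7: 1; 8–5: 1; 8–3: 1; 8–1: 1; 8–6: 1; 8–9: 1.
All other pairs contribute 0.
Summing the contributions gives betweenness(4) = 7.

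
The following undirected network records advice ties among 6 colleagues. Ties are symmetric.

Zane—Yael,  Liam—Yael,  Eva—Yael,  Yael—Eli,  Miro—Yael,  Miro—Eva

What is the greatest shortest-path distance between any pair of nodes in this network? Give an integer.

Eccentricity of each node (its greatest distance to any other): Eli:2, Eva:2, Liam:2, Miro:2, Yael:1, Zane:2.
The maximum eccentricity is 2, realized for instance by the pair Eva–Zane via Eva – Yael – Zane. So the diameter is 2.

2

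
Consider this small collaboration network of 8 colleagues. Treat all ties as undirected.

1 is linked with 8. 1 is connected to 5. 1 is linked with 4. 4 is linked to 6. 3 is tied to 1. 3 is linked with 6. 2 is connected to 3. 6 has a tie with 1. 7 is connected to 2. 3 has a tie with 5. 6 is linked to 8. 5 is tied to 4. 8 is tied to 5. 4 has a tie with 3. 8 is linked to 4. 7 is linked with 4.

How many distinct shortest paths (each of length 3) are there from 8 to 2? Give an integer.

5

The shortest distance is 3. The length-3 paths are: 8–1–3–2; 8–6–3–2; 8–4–3–2; 8–5–3–2; 8–4–7–2.
That gives 5 distinct shortest paths.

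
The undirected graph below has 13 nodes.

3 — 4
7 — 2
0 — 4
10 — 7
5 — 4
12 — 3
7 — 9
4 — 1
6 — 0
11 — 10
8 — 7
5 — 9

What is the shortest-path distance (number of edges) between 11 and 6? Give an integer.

7

One shortest route is 11 – 10 – 7 – 9 – 5 – 4 – 0 – 6, which uses 7 edges, and at distance 6 from 11 we only reach {0, 1, 3}, which does not include 6. So d(11,6) = 7.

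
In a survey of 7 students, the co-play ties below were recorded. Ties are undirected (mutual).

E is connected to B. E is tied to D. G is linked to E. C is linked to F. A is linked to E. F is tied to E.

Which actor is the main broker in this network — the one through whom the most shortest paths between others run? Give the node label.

E

Unnormalized betweenness of each node: A:0, B:0, C:0, D:0, E:14, F:5, G:0.
E has the largest value, 14, making it the main broker — the node through which the most shortest paths run.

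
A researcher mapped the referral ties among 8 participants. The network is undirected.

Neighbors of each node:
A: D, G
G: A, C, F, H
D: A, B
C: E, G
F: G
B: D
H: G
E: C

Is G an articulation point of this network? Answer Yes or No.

Yes

Removing G leaves {A, B, and D} with no path to {F}, so the network splits into 4 components. G is a cut vertex.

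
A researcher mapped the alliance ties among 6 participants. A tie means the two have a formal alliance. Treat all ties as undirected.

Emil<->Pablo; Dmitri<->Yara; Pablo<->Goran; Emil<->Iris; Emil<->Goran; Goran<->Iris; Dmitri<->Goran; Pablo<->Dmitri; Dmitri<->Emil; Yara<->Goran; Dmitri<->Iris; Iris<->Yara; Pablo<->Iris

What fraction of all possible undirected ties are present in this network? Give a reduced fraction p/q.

There are 13 edges and 6 nodes, so the maximum possible is C(6,2) = 15.
Density = 13/15.

13/15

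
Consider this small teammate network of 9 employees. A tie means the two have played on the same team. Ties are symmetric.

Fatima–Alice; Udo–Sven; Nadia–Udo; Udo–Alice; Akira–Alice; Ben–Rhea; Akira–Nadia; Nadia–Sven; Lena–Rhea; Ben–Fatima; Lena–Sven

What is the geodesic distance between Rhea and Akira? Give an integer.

4

One shortest route is Rhea – Lena – Sven – Nadia – Akira, which uses 4 edges, and at distance 3 from Rhea we only reach {Alice, Nadia, Udo}, which does not include Akira. So d(Rhea,Akira) = 4.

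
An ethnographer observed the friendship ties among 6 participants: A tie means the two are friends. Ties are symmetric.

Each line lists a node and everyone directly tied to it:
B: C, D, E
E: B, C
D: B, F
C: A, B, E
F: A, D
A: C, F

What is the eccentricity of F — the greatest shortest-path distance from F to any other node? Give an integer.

Distances from F: A:1, B:2, C:2, D:1, E:3.
The largest is 3 (to E), so the eccentricity of F is 3.

3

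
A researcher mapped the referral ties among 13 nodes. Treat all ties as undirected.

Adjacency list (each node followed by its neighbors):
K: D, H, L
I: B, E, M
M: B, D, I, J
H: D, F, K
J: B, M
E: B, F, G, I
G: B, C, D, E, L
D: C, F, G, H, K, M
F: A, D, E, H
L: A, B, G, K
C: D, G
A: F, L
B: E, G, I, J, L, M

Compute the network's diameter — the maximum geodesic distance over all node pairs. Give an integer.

3

Eccentricity of each node (its greatest distance to any other): A:3, B:3, C:3, D:2, E:3, F:3, G:2, H:3, I:3, J:3, K:3, L:2, M:3.
The maximum eccentricity is 3, realized for instance by the pair B–H via B – E – F – H. So the diameter is 3.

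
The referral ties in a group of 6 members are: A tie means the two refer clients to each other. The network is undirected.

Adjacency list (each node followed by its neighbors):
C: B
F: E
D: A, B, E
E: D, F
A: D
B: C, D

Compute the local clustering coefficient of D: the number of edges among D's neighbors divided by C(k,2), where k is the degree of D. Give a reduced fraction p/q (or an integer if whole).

D's neighbors: A, B, and E (k = 3).
Possible neighbor pairs: C(3,2) = 3. Edges among them: none → e = 0.
Clustering(D) = 0/3 = 0.

0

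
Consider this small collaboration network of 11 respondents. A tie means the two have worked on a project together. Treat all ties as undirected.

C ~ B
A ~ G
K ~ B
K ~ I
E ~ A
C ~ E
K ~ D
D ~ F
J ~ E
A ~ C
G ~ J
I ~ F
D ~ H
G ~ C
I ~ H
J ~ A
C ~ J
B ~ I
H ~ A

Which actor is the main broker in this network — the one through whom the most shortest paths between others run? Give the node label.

Unnormalized betweenness of each node: A:34/3, B:28/3, C:61/6, D:10/3, E:0, F:1/3, G:0, H:11, I:22/3, J:1/3, K:11/6.
A has the largest value, 34/3, making it the main broker — the node through which the most shortest paths run.

A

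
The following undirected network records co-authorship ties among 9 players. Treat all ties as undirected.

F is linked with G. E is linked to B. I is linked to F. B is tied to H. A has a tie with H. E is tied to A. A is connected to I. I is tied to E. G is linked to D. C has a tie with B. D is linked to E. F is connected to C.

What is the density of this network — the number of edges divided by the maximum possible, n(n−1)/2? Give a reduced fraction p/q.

There are 12 edges and 9 nodes, so the maximum possible is C(9,2) = 36.
Density = 12/36 = 1/3.

1/3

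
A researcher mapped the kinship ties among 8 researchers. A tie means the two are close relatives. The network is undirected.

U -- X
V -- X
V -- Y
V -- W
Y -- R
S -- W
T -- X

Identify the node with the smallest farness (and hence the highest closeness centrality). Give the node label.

V

Farness (sum of distances to all others) for each node — R:21, S:21, T:19, U:19, V:11, W:15, X:13, Y:15.
The smallest farness is 11, for V, so V has the highest closeness.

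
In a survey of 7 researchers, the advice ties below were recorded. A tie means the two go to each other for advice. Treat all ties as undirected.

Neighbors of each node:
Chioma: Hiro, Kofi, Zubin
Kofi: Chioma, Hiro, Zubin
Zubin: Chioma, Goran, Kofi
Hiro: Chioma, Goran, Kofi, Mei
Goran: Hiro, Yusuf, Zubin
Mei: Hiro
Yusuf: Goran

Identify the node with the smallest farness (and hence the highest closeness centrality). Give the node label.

Hiro

Farness (sum of distances to all others) for each node — Chioma:10, Goran:9, Hiro:8, Kofi:10, Mei:13, Yusuf:14, Zubin:10.
The smallest farness is 8, for Hiro, so Hiro has the highest closeness.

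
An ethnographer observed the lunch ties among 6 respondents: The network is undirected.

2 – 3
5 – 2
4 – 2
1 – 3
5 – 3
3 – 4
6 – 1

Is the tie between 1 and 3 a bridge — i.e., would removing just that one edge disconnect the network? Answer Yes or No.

Without the 1–3 edge there is no alternate route between 1 and 3, so the network disconnects. It is a bridge.

Yes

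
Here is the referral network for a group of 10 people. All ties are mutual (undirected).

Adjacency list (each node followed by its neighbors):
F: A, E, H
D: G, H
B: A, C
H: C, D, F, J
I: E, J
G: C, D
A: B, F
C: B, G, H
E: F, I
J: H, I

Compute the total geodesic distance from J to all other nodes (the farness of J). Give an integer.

19

Distances from J: A:3, B:3, C:2, D:2, E:2, F:2, G:3, H:1, I:1.
Sum = 3 + 3 + 2 + 2 + 2 + 2 + 3 + 1 + 1 = 19.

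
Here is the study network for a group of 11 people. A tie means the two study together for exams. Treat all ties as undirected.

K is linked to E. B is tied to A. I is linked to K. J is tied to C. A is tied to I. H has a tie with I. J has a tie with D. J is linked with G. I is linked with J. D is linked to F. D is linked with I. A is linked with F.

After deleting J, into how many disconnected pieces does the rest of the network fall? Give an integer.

3

Without J, the remaining ties split the others into: {G}; {A, B, D, E, F, H, I, K}; {C}.
That's 3 separate components.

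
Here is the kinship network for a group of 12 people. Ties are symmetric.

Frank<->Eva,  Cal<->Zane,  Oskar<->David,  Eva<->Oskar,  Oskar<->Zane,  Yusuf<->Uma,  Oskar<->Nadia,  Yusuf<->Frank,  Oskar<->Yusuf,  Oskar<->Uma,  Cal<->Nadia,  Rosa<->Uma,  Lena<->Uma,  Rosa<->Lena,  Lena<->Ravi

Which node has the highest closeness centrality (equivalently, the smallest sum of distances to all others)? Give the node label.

Farness (sum of distances to all others) for each node — Cal:33, David:27, Eva:25, Frank:29, Lena:26, Nadia:25, Oskar:17, Ravi:36, Rosa:27, Uma:19, Yusuf:21, Zane:25.
The smallest farness is 17, for Oskar, so Oskar has the highest closeness.

Oskar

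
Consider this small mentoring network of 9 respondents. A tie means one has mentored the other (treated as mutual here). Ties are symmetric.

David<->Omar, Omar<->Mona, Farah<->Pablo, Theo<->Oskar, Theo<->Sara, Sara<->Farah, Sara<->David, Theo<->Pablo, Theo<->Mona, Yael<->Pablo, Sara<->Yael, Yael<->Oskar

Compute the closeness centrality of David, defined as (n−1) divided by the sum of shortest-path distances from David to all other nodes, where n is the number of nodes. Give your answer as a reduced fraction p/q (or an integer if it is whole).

Distances from David: Farah:2, Mona:2, Omar:1, Oskar:3, Pablo:3, Sara:1, Theo:2, Yael:2. Sum = 16.
n = 9, so closeness = 8/16 = 1/2.

1/2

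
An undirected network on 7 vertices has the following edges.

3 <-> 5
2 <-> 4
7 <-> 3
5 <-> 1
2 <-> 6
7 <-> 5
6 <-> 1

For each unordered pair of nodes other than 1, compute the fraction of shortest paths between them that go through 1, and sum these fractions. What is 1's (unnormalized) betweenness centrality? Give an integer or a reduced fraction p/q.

Pairs whose geodesics pass through 1 — 5–4: 1; 5–2: 1; 5–6: 1; 7–4: 1; 7–2: 1; 7–6: 1; 4–3: 1; 2–3: 1; 6–3: 1.
All other pairs contribute 0.
Summing the contributions gives betweenness(1) = 9.

9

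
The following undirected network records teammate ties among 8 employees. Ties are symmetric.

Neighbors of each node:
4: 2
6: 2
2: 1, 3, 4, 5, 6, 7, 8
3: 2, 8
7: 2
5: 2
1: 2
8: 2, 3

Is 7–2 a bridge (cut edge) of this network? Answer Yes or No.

Without the 7–2 edge there is no alternate route between 7 and 2, so the network disconnects. It is a bridge.

Yes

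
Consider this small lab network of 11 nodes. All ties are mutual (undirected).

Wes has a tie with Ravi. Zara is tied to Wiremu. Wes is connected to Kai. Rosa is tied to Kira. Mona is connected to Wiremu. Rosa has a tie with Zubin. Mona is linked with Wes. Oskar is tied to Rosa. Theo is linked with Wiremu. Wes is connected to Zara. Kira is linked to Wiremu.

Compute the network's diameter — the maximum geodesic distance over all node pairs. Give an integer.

Eccentricity of each node (its greatest distance to any other): Kai:6, Kira:4, Mona:4, Oskar:6, Ravi:6, Rosa:5, Theo:4, Wes:5, Wiremu:3, Zara:4, Zubin:6.
The maximum eccentricity is 6, realized for instance by the pair Zubin–Kai via Zubin – Rosa – Kira – Wiremu – Mona – Wes – Kai. So the diameter is 6.

6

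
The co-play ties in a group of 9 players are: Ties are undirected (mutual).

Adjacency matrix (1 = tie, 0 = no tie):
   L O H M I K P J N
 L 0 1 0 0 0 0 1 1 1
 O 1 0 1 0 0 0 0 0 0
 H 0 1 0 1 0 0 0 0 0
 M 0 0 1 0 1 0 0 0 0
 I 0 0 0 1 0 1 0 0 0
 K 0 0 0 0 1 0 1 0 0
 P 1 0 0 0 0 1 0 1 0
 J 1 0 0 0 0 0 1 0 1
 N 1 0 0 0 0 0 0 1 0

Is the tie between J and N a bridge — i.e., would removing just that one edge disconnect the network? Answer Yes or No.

Even without that edge, J still reaches N via J – L – N, so the network stays connected. Not a bridge.

No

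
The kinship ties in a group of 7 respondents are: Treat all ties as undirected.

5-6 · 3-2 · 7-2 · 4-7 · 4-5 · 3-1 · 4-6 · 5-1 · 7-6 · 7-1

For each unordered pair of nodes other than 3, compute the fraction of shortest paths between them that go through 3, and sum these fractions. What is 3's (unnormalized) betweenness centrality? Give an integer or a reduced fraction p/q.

3/4

Pairs whose geodesics pass through 3 — 5–2: 1/4; 1–2: 1/2.
All other pairs contribute 0.
Summing the contributions gives betweenness(3) = 3/4.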